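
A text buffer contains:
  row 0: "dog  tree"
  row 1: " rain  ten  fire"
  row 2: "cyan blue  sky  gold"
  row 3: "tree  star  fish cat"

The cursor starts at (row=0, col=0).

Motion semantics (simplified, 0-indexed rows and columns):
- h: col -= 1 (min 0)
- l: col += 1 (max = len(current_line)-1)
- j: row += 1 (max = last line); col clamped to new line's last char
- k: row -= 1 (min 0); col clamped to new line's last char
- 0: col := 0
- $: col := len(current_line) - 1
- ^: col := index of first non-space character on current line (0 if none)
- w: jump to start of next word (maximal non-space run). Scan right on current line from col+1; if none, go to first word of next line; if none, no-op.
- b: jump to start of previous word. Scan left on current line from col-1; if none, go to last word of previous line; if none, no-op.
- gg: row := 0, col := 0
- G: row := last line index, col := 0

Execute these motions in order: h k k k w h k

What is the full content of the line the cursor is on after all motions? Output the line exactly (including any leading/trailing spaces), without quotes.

After 1 (h): row=0 col=0 char='d'
After 2 (k): row=0 col=0 char='d'
After 3 (k): row=0 col=0 char='d'
After 4 (k): row=0 col=0 char='d'
After 5 (w): row=0 col=5 char='t'
After 6 (h): row=0 col=4 char='_'
After 7 (k): row=0 col=4 char='_'

Answer: dog  tree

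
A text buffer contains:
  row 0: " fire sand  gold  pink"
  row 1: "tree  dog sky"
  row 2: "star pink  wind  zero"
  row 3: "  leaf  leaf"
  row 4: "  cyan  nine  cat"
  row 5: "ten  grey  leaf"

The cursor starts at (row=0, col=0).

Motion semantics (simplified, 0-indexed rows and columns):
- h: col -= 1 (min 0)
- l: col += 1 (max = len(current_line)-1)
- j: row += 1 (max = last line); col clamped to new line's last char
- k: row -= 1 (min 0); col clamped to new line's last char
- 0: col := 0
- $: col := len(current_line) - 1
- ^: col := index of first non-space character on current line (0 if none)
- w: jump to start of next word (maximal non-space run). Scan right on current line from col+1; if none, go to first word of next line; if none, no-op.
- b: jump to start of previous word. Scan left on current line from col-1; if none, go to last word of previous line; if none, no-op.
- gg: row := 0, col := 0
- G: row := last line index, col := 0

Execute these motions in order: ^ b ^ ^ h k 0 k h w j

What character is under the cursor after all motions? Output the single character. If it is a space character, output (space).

After 1 (^): row=0 col=1 char='f'
After 2 (b): row=0 col=1 char='f'
After 3 (^): row=0 col=1 char='f'
After 4 (^): row=0 col=1 char='f'
After 5 (h): row=0 col=0 char='_'
After 6 (k): row=0 col=0 char='_'
After 7 (0): row=0 col=0 char='_'
After 8 (k): row=0 col=0 char='_'
After 9 (h): row=0 col=0 char='_'
After 10 (w): row=0 col=1 char='f'
After 11 (j): row=1 col=1 char='r'

Answer: r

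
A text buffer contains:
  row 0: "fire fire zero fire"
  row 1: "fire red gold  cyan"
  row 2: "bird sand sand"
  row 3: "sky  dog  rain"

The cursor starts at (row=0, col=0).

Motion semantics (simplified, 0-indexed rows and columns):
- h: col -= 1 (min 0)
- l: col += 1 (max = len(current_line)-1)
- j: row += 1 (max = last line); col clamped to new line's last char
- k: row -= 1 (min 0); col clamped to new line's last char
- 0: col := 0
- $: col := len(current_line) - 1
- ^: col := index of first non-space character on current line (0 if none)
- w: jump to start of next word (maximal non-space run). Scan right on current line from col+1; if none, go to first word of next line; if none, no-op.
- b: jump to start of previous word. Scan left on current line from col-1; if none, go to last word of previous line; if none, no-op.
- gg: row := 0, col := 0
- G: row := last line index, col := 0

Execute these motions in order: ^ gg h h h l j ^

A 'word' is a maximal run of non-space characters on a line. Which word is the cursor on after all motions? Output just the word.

Answer: fire

Derivation:
After 1 (^): row=0 col=0 char='f'
After 2 (gg): row=0 col=0 char='f'
After 3 (h): row=0 col=0 char='f'
After 4 (h): row=0 col=0 char='f'
After 5 (h): row=0 col=0 char='f'
After 6 (l): row=0 col=1 char='i'
After 7 (j): row=1 col=1 char='i'
After 8 (^): row=1 col=0 char='f'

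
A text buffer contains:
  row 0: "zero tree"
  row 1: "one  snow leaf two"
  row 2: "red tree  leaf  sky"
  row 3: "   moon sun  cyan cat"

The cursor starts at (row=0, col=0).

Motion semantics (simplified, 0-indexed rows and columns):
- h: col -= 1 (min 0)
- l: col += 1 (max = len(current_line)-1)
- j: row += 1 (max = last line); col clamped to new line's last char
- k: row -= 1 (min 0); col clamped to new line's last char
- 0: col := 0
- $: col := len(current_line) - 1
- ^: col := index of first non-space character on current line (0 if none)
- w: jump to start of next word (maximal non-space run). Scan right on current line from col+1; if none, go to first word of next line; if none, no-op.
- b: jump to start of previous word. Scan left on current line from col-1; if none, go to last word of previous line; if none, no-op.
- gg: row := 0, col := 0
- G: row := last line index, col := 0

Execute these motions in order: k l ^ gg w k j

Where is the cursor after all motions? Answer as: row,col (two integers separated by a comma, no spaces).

After 1 (k): row=0 col=0 char='z'
After 2 (l): row=0 col=1 char='e'
After 3 (^): row=0 col=0 char='z'
After 4 (gg): row=0 col=0 char='z'
After 5 (w): row=0 col=5 char='t'
After 6 (k): row=0 col=5 char='t'
After 7 (j): row=1 col=5 char='s'

Answer: 1,5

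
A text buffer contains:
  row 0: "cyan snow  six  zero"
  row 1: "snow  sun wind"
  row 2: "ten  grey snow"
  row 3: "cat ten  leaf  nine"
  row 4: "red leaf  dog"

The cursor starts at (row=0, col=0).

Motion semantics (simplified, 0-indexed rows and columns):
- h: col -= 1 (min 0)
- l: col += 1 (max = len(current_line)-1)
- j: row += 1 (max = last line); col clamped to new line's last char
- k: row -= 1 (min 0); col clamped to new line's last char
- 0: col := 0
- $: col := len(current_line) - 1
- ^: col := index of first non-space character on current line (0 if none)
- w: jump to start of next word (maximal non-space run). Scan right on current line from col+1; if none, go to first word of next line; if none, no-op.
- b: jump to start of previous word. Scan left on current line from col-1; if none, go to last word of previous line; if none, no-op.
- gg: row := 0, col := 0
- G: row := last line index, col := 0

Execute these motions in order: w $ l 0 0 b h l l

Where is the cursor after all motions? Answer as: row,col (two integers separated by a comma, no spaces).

After 1 (w): row=0 col=5 char='s'
After 2 ($): row=0 col=19 char='o'
After 3 (l): row=0 col=19 char='o'
After 4 (0): row=0 col=0 char='c'
After 5 (0): row=0 col=0 char='c'
After 6 (b): row=0 col=0 char='c'
After 7 (h): row=0 col=0 char='c'
After 8 (l): row=0 col=1 char='y'
After 9 (l): row=0 col=2 char='a'

Answer: 0,2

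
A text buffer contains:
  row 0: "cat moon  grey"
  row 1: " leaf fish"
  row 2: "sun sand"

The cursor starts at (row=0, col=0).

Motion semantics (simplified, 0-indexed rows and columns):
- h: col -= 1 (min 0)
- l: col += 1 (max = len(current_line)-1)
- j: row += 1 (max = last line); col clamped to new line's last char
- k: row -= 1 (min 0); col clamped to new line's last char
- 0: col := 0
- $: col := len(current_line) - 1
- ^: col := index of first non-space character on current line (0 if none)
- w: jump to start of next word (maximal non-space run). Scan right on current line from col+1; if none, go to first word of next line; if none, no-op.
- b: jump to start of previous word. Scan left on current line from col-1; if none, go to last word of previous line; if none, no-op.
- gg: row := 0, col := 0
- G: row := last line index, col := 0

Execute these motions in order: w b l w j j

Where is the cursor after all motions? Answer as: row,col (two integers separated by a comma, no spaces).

After 1 (w): row=0 col=4 char='m'
After 2 (b): row=0 col=0 char='c'
After 3 (l): row=0 col=1 char='a'
After 4 (w): row=0 col=4 char='m'
After 5 (j): row=1 col=4 char='f'
After 6 (j): row=2 col=4 char='s'

Answer: 2,4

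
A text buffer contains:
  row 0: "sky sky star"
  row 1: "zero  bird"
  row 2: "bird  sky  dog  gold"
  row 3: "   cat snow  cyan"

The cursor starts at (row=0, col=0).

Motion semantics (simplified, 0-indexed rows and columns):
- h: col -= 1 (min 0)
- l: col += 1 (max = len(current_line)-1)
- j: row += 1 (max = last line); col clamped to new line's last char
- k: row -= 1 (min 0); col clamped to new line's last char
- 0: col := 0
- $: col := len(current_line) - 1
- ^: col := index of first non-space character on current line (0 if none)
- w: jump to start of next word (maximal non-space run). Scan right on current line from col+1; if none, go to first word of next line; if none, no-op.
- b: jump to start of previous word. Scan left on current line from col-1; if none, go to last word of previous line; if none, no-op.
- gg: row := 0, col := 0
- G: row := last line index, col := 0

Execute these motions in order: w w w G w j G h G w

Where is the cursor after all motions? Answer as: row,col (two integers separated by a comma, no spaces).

Answer: 3,3

Derivation:
After 1 (w): row=0 col=4 char='s'
After 2 (w): row=0 col=8 char='s'
After 3 (w): row=1 col=0 char='z'
After 4 (G): row=3 col=0 char='_'
After 5 (w): row=3 col=3 char='c'
After 6 (j): row=3 col=3 char='c'
After 7 (G): row=3 col=0 char='_'
After 8 (h): row=3 col=0 char='_'
After 9 (G): row=3 col=0 char='_'
After 10 (w): row=3 col=3 char='c'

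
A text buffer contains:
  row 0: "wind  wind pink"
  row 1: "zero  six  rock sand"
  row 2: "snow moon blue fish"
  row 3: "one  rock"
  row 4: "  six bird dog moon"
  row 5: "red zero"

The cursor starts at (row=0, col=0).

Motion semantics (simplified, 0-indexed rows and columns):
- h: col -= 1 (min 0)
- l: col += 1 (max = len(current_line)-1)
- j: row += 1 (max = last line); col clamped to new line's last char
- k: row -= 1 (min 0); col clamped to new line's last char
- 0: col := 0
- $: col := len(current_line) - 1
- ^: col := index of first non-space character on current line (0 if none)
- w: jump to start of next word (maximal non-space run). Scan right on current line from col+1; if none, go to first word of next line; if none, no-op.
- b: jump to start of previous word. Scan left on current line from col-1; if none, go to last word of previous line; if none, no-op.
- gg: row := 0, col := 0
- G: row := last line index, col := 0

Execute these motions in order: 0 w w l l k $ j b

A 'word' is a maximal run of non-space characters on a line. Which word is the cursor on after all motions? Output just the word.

Answer: rock

Derivation:
After 1 (0): row=0 col=0 char='w'
After 2 (w): row=0 col=6 char='w'
After 3 (w): row=0 col=11 char='p'
After 4 (l): row=0 col=12 char='i'
After 5 (l): row=0 col=13 char='n'
After 6 (k): row=0 col=13 char='n'
After 7 ($): row=0 col=14 char='k'
After 8 (j): row=1 col=14 char='k'
After 9 (b): row=1 col=11 char='r'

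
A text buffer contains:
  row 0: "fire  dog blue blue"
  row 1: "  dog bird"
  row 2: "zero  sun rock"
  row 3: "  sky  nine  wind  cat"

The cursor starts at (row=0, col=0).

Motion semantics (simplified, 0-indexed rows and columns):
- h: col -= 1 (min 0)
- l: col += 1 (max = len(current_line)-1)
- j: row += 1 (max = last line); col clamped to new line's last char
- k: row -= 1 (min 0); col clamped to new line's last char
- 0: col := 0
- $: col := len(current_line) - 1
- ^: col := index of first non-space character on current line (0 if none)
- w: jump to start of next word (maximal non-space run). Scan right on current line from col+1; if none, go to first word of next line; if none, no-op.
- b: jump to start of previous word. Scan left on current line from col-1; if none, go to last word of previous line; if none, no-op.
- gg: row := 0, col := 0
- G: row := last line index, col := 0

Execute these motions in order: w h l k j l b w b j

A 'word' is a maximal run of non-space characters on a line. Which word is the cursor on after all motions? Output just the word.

Answer: sun

Derivation:
After 1 (w): row=0 col=6 char='d'
After 2 (h): row=0 col=5 char='_'
After 3 (l): row=0 col=6 char='d'
After 4 (k): row=0 col=6 char='d'
After 5 (j): row=1 col=6 char='b'
After 6 (l): row=1 col=7 char='i'
After 7 (b): row=1 col=6 char='b'
After 8 (w): row=2 col=0 char='z'
After 9 (b): row=1 col=6 char='b'
After 10 (j): row=2 col=6 char='s'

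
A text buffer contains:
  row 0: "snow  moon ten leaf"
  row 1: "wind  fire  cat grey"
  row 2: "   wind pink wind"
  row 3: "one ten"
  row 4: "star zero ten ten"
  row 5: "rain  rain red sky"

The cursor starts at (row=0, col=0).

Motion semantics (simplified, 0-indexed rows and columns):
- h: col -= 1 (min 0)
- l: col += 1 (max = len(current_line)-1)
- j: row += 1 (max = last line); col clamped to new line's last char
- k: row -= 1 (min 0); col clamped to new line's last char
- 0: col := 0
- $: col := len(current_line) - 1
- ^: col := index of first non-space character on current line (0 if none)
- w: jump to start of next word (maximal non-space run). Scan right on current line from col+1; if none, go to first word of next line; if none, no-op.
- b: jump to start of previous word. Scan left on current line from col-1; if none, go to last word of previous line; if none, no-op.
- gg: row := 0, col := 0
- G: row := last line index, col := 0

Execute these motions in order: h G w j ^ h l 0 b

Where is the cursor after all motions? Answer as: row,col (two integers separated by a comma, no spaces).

Answer: 4,14

Derivation:
After 1 (h): row=0 col=0 char='s'
After 2 (G): row=5 col=0 char='r'
After 3 (w): row=5 col=6 char='r'
After 4 (j): row=5 col=6 char='r'
After 5 (^): row=5 col=0 char='r'
After 6 (h): row=5 col=0 char='r'
After 7 (l): row=5 col=1 char='a'
After 8 (0): row=5 col=0 char='r'
After 9 (b): row=4 col=14 char='t'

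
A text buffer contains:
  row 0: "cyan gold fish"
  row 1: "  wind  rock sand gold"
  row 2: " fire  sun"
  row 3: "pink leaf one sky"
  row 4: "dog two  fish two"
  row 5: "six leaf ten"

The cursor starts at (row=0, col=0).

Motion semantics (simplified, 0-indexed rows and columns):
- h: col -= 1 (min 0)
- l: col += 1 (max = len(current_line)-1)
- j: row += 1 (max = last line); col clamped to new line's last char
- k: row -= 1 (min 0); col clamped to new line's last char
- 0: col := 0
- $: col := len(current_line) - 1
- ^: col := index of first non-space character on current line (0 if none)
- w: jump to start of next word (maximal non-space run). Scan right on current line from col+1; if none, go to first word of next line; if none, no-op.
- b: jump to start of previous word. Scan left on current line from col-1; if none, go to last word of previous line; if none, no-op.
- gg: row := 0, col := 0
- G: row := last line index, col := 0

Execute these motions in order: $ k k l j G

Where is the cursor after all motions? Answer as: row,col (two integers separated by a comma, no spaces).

After 1 ($): row=0 col=13 char='h'
After 2 (k): row=0 col=13 char='h'
After 3 (k): row=0 col=13 char='h'
After 4 (l): row=0 col=13 char='h'
After 5 (j): row=1 col=13 char='s'
After 6 (G): row=5 col=0 char='s'

Answer: 5,0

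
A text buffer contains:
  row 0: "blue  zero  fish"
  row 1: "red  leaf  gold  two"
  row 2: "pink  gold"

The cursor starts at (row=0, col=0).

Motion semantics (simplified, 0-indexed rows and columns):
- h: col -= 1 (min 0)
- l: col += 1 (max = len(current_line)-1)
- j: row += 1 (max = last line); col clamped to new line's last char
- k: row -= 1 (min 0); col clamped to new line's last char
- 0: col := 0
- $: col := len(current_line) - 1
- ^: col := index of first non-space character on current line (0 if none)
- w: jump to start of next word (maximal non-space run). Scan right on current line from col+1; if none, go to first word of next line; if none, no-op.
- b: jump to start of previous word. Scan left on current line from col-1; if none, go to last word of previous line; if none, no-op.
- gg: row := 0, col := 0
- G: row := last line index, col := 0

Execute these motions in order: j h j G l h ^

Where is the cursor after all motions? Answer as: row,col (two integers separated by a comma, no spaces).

Answer: 2,0

Derivation:
After 1 (j): row=1 col=0 char='r'
After 2 (h): row=1 col=0 char='r'
After 3 (j): row=2 col=0 char='p'
After 4 (G): row=2 col=0 char='p'
After 5 (l): row=2 col=1 char='i'
After 6 (h): row=2 col=0 char='p'
After 7 (^): row=2 col=0 char='p'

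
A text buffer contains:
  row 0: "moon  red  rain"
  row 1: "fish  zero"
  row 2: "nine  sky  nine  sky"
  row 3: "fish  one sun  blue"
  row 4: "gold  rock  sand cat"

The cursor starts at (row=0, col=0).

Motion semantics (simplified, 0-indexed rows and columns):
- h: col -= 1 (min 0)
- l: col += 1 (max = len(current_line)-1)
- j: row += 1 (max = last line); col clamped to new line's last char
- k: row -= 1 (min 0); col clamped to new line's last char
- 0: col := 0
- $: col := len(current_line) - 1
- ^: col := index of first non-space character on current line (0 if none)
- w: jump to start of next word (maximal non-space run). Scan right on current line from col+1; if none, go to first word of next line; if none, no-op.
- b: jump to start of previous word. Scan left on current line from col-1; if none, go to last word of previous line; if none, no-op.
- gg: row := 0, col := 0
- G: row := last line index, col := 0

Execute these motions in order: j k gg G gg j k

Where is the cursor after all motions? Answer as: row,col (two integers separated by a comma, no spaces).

Answer: 0,0

Derivation:
After 1 (j): row=1 col=0 char='f'
After 2 (k): row=0 col=0 char='m'
After 3 (gg): row=0 col=0 char='m'
After 4 (G): row=4 col=0 char='g'
After 5 (gg): row=0 col=0 char='m'
After 6 (j): row=1 col=0 char='f'
After 7 (k): row=0 col=0 char='m'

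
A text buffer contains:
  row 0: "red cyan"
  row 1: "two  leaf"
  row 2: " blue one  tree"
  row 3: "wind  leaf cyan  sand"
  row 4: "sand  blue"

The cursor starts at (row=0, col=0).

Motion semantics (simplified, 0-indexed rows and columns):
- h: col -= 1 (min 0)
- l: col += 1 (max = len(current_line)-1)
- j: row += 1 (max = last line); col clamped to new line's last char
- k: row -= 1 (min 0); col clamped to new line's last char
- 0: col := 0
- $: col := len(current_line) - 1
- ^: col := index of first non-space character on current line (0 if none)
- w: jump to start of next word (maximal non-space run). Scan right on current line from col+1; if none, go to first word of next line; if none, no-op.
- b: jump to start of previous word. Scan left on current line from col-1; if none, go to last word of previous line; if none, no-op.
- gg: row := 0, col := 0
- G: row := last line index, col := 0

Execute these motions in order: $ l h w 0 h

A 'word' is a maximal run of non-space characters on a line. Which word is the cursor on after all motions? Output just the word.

After 1 ($): row=0 col=7 char='n'
After 2 (l): row=0 col=7 char='n'
After 3 (h): row=0 col=6 char='a'
After 4 (w): row=1 col=0 char='t'
After 5 (0): row=1 col=0 char='t'
After 6 (h): row=1 col=0 char='t'

Answer: two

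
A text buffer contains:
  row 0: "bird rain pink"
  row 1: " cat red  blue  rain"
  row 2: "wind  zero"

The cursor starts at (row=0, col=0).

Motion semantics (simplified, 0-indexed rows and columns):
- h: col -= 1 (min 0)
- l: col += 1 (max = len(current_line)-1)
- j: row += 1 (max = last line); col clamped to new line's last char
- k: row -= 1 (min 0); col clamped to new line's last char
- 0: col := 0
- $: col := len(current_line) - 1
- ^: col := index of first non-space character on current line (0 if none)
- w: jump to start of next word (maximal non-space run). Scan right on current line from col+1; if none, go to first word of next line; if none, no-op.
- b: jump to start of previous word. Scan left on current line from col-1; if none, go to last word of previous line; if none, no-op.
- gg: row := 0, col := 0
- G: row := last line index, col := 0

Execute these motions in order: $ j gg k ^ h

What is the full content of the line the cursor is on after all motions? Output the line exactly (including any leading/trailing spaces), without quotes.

Answer: bird rain pink

Derivation:
After 1 ($): row=0 col=13 char='k'
After 2 (j): row=1 col=13 char='e'
After 3 (gg): row=0 col=0 char='b'
After 4 (k): row=0 col=0 char='b'
After 5 (^): row=0 col=0 char='b'
After 6 (h): row=0 col=0 char='b'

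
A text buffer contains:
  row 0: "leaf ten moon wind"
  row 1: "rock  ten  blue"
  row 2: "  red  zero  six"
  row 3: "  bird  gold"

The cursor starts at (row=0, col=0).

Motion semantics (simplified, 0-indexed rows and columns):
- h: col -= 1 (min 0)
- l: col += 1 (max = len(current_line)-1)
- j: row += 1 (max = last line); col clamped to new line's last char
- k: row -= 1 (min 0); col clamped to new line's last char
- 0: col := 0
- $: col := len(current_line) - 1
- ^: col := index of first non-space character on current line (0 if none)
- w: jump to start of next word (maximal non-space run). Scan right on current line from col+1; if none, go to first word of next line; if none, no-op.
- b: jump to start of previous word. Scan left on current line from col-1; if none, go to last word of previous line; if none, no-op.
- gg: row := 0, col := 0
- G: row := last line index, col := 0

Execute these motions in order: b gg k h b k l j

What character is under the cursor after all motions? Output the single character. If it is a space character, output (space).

Answer: o

Derivation:
After 1 (b): row=0 col=0 char='l'
After 2 (gg): row=0 col=0 char='l'
After 3 (k): row=0 col=0 char='l'
After 4 (h): row=0 col=0 char='l'
After 5 (b): row=0 col=0 char='l'
After 6 (k): row=0 col=0 char='l'
After 7 (l): row=0 col=1 char='e'
After 8 (j): row=1 col=1 char='o'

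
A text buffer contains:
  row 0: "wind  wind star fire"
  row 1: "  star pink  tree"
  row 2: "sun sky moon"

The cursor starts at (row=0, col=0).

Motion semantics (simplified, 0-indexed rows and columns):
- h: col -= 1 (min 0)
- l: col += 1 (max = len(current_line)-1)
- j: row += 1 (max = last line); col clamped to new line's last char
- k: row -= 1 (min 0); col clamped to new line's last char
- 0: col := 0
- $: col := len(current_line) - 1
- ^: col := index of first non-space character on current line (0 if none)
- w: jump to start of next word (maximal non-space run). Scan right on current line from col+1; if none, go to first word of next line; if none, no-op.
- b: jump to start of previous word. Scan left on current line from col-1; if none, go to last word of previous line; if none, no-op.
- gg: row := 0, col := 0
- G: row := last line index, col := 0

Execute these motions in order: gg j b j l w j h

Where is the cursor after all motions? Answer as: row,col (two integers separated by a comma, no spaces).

After 1 (gg): row=0 col=0 char='w'
After 2 (j): row=1 col=0 char='_'
After 3 (b): row=0 col=16 char='f'
After 4 (j): row=1 col=16 char='e'
After 5 (l): row=1 col=16 char='e'
After 6 (w): row=2 col=0 char='s'
After 7 (j): row=2 col=0 char='s'
After 8 (h): row=2 col=0 char='s'

Answer: 2,0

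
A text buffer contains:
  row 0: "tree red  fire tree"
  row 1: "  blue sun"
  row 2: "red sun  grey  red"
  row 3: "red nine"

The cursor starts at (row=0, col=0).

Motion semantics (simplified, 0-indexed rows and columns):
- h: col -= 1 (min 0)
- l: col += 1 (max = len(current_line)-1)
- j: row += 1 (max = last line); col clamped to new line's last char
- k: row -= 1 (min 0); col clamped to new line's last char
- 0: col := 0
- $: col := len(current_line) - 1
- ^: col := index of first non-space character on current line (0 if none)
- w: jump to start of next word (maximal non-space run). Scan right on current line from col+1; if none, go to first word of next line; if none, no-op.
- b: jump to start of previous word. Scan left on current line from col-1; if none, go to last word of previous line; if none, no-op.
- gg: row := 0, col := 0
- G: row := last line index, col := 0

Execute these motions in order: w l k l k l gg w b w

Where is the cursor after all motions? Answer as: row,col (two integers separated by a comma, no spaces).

Answer: 0,5

Derivation:
After 1 (w): row=0 col=5 char='r'
After 2 (l): row=0 col=6 char='e'
After 3 (k): row=0 col=6 char='e'
After 4 (l): row=0 col=7 char='d'
After 5 (k): row=0 col=7 char='d'
After 6 (l): row=0 col=8 char='_'
After 7 (gg): row=0 col=0 char='t'
After 8 (w): row=0 col=5 char='r'
After 9 (b): row=0 col=0 char='t'
After 10 (w): row=0 col=5 char='r'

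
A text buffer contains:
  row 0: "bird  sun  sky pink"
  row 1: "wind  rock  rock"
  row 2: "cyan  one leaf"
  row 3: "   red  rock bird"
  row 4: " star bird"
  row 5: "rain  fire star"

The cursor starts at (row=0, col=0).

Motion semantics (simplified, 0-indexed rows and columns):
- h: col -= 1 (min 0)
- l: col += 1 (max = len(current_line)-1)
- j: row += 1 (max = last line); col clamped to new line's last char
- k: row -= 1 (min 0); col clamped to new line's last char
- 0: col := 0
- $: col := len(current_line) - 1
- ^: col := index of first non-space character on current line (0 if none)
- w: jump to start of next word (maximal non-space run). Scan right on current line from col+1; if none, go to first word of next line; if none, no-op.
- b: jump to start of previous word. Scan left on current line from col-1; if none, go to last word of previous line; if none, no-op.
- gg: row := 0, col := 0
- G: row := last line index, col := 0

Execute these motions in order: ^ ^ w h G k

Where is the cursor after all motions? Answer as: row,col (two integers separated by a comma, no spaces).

Answer: 4,0

Derivation:
After 1 (^): row=0 col=0 char='b'
After 2 (^): row=0 col=0 char='b'
After 3 (w): row=0 col=6 char='s'
After 4 (h): row=0 col=5 char='_'
After 5 (G): row=5 col=0 char='r'
After 6 (k): row=4 col=0 char='_'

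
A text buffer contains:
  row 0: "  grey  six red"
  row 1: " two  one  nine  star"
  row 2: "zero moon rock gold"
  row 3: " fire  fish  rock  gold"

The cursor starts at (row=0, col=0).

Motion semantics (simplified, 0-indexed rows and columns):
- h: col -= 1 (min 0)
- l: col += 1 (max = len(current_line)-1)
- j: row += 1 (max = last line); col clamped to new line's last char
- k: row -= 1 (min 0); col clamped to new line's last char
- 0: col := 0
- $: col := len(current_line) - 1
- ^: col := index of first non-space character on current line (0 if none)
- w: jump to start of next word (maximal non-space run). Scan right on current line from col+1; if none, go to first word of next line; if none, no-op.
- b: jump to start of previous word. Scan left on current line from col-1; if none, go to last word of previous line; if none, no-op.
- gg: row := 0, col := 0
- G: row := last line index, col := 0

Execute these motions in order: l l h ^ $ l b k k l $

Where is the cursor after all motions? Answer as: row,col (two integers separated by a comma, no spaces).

Answer: 0,14

Derivation:
After 1 (l): row=0 col=1 char='_'
After 2 (l): row=0 col=2 char='g'
After 3 (h): row=0 col=1 char='_'
After 4 (^): row=0 col=2 char='g'
After 5 ($): row=0 col=14 char='d'
After 6 (l): row=0 col=14 char='d'
After 7 (b): row=0 col=12 char='r'
After 8 (k): row=0 col=12 char='r'
After 9 (k): row=0 col=12 char='r'
After 10 (l): row=0 col=13 char='e'
After 11 ($): row=0 col=14 char='d'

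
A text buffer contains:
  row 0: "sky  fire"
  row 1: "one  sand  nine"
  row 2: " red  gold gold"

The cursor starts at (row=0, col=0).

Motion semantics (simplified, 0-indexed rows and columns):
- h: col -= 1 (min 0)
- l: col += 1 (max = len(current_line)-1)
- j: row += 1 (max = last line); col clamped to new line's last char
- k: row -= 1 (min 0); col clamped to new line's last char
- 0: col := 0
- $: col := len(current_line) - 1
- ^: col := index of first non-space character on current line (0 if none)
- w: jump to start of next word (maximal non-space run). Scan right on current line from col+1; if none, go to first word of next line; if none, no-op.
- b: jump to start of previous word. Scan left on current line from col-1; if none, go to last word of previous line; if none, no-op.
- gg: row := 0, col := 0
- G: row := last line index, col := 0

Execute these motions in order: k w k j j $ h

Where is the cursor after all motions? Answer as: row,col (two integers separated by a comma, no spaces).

After 1 (k): row=0 col=0 char='s'
After 2 (w): row=0 col=5 char='f'
After 3 (k): row=0 col=5 char='f'
After 4 (j): row=1 col=5 char='s'
After 5 (j): row=2 col=5 char='_'
After 6 ($): row=2 col=14 char='d'
After 7 (h): row=2 col=13 char='l'

Answer: 2,13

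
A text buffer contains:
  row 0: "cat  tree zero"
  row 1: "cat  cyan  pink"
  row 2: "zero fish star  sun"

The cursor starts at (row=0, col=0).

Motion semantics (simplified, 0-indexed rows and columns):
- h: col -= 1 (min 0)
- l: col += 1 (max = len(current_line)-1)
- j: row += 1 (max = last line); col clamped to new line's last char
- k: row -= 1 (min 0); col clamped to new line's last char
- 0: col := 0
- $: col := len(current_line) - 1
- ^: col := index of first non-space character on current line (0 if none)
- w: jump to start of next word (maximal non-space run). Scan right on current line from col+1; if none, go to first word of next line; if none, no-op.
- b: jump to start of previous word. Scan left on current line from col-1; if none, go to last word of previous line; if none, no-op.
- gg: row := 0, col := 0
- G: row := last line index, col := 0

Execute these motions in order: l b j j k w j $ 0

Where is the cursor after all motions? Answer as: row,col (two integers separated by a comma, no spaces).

Answer: 2,0

Derivation:
After 1 (l): row=0 col=1 char='a'
After 2 (b): row=0 col=0 char='c'
After 3 (j): row=1 col=0 char='c'
After 4 (j): row=2 col=0 char='z'
After 5 (k): row=1 col=0 char='c'
After 6 (w): row=1 col=5 char='c'
After 7 (j): row=2 col=5 char='f'
After 8 ($): row=2 col=18 char='n'
After 9 (0): row=2 col=0 char='z'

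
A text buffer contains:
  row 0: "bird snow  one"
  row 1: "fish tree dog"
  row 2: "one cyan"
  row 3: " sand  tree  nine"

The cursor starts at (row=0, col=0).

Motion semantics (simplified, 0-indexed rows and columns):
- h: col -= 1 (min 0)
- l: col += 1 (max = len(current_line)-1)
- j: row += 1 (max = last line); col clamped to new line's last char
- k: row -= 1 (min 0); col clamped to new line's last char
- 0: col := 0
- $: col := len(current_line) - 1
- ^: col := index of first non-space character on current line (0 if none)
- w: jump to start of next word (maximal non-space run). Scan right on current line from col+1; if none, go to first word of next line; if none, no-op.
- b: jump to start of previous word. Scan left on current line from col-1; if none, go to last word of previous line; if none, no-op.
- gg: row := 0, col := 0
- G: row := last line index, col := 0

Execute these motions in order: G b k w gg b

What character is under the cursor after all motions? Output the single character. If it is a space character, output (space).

After 1 (G): row=3 col=0 char='_'
After 2 (b): row=2 col=4 char='c'
After 3 (k): row=1 col=4 char='_'
After 4 (w): row=1 col=5 char='t'
After 5 (gg): row=0 col=0 char='b'
After 6 (b): row=0 col=0 char='b'

Answer: b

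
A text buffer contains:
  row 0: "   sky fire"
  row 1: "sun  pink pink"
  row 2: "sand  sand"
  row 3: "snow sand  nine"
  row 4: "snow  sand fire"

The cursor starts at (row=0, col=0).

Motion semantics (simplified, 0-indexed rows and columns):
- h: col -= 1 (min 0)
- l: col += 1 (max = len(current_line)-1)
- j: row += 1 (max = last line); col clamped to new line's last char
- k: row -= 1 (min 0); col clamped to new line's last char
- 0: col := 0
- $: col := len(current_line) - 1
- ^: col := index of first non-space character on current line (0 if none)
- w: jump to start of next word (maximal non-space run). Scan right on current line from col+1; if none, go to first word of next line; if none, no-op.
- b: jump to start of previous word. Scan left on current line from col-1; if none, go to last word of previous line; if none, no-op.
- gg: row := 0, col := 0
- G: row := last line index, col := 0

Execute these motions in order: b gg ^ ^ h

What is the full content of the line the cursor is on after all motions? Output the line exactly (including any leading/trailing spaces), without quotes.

Answer:    sky fire

Derivation:
After 1 (b): row=0 col=0 char='_'
After 2 (gg): row=0 col=0 char='_'
After 3 (^): row=0 col=3 char='s'
After 4 (^): row=0 col=3 char='s'
After 5 (h): row=0 col=2 char='_'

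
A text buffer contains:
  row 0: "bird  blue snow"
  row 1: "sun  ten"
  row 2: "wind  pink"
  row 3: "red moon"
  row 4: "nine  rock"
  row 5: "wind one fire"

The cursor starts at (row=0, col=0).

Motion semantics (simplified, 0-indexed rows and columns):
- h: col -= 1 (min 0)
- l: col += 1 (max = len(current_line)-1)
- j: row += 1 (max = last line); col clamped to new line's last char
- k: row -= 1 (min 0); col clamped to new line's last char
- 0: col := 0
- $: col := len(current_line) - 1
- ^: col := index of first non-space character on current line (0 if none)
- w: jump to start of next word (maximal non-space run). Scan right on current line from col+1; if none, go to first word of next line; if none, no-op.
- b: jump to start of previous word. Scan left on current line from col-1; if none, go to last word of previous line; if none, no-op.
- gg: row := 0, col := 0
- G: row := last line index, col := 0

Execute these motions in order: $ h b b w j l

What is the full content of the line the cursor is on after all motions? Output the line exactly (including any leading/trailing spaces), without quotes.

Answer: sun  ten

Derivation:
After 1 ($): row=0 col=14 char='w'
After 2 (h): row=0 col=13 char='o'
After 3 (b): row=0 col=11 char='s'
After 4 (b): row=0 col=6 char='b'
After 5 (w): row=0 col=11 char='s'
After 6 (j): row=1 col=7 char='n'
After 7 (l): row=1 col=7 char='n'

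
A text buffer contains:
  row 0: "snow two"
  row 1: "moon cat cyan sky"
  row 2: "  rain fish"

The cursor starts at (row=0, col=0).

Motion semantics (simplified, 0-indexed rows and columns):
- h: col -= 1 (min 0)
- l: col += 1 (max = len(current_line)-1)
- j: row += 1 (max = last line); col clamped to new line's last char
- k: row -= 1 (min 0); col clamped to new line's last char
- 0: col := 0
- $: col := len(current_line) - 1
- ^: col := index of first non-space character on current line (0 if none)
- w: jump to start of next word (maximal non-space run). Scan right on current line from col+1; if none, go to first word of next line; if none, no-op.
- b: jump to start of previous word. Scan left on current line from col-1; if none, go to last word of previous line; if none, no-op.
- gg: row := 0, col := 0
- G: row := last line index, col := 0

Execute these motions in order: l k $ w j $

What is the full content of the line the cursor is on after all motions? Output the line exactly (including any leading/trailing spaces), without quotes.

After 1 (l): row=0 col=1 char='n'
After 2 (k): row=0 col=1 char='n'
After 3 ($): row=0 col=7 char='o'
After 4 (w): row=1 col=0 char='m'
After 5 (j): row=2 col=0 char='_'
After 6 ($): row=2 col=10 char='h'

Answer:   rain fish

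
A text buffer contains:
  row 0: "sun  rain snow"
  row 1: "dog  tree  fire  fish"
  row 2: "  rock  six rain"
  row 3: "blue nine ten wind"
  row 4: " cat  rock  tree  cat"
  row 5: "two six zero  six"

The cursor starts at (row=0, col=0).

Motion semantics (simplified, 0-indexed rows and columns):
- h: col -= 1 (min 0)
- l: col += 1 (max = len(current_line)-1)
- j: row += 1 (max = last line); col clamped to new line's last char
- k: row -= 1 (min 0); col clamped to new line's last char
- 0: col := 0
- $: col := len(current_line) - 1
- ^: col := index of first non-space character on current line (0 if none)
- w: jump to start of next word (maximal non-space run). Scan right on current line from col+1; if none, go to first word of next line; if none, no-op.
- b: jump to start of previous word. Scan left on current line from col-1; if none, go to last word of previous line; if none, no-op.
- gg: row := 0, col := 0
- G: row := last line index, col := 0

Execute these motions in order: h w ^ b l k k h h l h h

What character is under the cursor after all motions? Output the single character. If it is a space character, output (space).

After 1 (h): row=0 col=0 char='s'
After 2 (w): row=0 col=5 char='r'
After 3 (^): row=0 col=0 char='s'
After 4 (b): row=0 col=0 char='s'
After 5 (l): row=0 col=1 char='u'
After 6 (k): row=0 col=1 char='u'
After 7 (k): row=0 col=1 char='u'
After 8 (h): row=0 col=0 char='s'
After 9 (h): row=0 col=0 char='s'
After 10 (l): row=0 col=1 char='u'
After 11 (h): row=0 col=0 char='s'
After 12 (h): row=0 col=0 char='s'

Answer: s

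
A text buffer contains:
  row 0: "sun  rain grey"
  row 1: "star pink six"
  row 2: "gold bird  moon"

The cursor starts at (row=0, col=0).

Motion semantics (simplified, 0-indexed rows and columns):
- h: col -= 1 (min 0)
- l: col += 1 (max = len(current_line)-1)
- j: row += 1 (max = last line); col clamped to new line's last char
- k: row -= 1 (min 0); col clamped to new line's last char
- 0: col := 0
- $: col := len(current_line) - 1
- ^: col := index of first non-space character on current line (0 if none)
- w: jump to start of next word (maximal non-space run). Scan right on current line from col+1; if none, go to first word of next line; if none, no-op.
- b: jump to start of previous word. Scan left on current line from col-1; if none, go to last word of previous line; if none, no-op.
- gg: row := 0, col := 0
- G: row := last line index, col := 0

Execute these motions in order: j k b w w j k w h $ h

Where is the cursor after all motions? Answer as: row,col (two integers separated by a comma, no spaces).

After 1 (j): row=1 col=0 char='s'
After 2 (k): row=0 col=0 char='s'
After 3 (b): row=0 col=0 char='s'
After 4 (w): row=0 col=5 char='r'
After 5 (w): row=0 col=10 char='g'
After 6 (j): row=1 col=10 char='s'
After 7 (k): row=0 col=10 char='g'
After 8 (w): row=1 col=0 char='s'
After 9 (h): row=1 col=0 char='s'
After 10 ($): row=1 col=12 char='x'
After 11 (h): row=1 col=11 char='i'

Answer: 1,11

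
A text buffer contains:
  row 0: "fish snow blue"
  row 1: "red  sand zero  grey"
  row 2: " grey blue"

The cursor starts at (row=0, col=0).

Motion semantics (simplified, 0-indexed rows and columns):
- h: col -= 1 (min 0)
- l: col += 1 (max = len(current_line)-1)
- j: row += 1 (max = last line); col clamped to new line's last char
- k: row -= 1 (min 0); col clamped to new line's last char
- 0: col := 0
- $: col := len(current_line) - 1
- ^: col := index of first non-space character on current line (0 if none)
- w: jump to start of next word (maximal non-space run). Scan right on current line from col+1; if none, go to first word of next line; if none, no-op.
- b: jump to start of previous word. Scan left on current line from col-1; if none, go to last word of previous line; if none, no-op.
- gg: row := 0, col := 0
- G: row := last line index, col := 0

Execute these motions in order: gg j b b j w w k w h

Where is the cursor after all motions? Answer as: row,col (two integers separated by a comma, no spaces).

After 1 (gg): row=0 col=0 char='f'
After 2 (j): row=1 col=0 char='r'
After 3 (b): row=0 col=10 char='b'
After 4 (b): row=0 col=5 char='s'
After 5 (j): row=1 col=5 char='s'
After 6 (w): row=1 col=10 char='z'
After 7 (w): row=1 col=16 char='g'
After 8 (k): row=0 col=13 char='e'
After 9 (w): row=1 col=0 char='r'
After 10 (h): row=1 col=0 char='r'

Answer: 1,0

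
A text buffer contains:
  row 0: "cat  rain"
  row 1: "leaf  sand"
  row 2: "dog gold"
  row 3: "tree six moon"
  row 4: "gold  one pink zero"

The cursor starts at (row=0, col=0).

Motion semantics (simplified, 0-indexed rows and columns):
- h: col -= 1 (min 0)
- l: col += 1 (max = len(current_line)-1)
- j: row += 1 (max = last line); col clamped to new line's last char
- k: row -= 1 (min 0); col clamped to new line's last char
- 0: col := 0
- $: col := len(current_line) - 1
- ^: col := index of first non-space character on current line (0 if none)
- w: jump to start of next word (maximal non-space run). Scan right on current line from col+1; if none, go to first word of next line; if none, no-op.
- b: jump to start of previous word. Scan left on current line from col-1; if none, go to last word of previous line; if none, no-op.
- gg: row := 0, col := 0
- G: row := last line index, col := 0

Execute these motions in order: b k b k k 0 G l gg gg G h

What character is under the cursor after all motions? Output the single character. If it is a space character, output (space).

After 1 (b): row=0 col=0 char='c'
After 2 (k): row=0 col=0 char='c'
After 3 (b): row=0 col=0 char='c'
After 4 (k): row=0 col=0 char='c'
After 5 (k): row=0 col=0 char='c'
After 6 (0): row=0 col=0 char='c'
After 7 (G): row=4 col=0 char='g'
After 8 (l): row=4 col=1 char='o'
After 9 (gg): row=0 col=0 char='c'
After 10 (gg): row=0 col=0 char='c'
After 11 (G): row=4 col=0 char='g'
After 12 (h): row=4 col=0 char='g'

Answer: g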